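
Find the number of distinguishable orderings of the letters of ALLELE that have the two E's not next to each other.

40

Total arrangements of ALLELE: 6!/(3!·2!) = 60.
Arrangements with the E's together: treat EE as one letter, giving (5)!/(3!) = 20.
Subtracting, 60 − 20 = 40 arrangements keep the E's apart.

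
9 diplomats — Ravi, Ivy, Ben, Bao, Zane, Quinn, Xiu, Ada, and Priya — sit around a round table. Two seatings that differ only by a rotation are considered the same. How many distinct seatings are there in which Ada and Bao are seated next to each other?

Treat {Ada, Bao} as one unit (2 internal orders) and seat the resulting 8 units around the table: (7)! circular arrangements.
So 2 × (7)! = 2 × 5040 = 10080.

10080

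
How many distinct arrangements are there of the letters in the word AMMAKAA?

105

The 7 letters of AMMAKAA have repeats: A appearing 4 times and M appearing twice.
Dividing 7! = 5040 by 4!·2! = 48 for the repeated letters gives 105.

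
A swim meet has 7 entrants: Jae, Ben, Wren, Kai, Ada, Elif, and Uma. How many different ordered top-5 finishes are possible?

There are 7 choices for 1st place, 6 for 2nd, and so on down to 3 for position 5.
That gives 7 × 6 × 5 × 4 × 3 = 2520.

2520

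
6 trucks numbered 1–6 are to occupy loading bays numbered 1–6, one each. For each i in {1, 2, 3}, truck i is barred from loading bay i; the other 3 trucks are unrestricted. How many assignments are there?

Let Aᵢ (for i ∈ {1, 2, 3}) be the placements that put truck i in its forbidden loading bay. Any j of these fix j positions, leaving (6−j)! ways to fill the rest, and there are C(3,j) ways to pick which j.
By inclusion–exclusion, the number of valid placements is Σ_{j=0}^{3} (−1)^j C(3,j)·(6−j)!.
Computing: 720 − 360 + 72 − 6 = 426.

426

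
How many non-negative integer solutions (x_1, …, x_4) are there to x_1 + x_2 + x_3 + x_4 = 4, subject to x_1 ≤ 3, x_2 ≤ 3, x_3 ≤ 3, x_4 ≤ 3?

31

Without the upper bounds there are C(7,3) = 35 ways to split 4 among 4 variables.
Subtract solutions that violate a single cap (substitute x_i' = x_i − (cap_i+1)): x_1 ≥ 4 gives C(3,3) = 1; x_2 ≥ 4 gives C(3,3) = 1; x_3 ≥ 4 gives C(3,3) = 1; x_4 ≥ 4 gives C(3,3) = 1. Together 4.
No two caps can be exceeded simultaneously, so the pair terms are all 0.
By inclusion–exclusion the count is 35 − 4 + 0 = 31.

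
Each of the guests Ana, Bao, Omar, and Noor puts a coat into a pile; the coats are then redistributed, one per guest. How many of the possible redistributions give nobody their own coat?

9

Count assignments avoiding every fixed point. For any j of the 4 guests fixed to their own coat, the other 4−j can be arranged in (4−j)! ways.
By inclusion–exclusion this is Σ_{j=0}^{4} (−1)^j C(4,j)·(4−j)!.
Computing: 24 − 24 + 12 − 4 + 1 = 9.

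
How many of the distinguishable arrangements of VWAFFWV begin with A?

Fix A in the first position and arrange the remaining 6 letters.
Those 6 letters have F appearing twice, V appearing twice, and W appearing twice, giving (6)!/(2!·2!·2!) = 90.

90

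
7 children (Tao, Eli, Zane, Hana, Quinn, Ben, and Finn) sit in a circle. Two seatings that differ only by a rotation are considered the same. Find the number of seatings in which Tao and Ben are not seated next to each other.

480

Without the restriction there are (6)! = 720 seatings.
Those with Tao next to Ben: fuse the pair into one unit and seat 6 units around a circle — 2·(5)! = 240.
Subtracting, 720 − 240 = 480.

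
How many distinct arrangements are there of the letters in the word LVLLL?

LVLLL has 5 letters with L appearing 4 times.
Dividing 5! = 120 by 4! = 24 for the repeated letters gives 5.

5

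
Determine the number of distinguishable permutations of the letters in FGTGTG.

60

The 6 letters of FGTGTG have repeats: G appearing 3 times and T appearing twice.
The number of distinct arrangements is 6!/(3!·2!) = 720/12 = 60.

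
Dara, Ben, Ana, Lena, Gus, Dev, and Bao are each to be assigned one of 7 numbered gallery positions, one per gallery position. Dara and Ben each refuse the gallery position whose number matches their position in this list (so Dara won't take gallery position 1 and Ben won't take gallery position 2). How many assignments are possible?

3720

Let Aᵢ (for i ∈ {1, 2}) be the placements that put person i in their forbidden gallery position. Any j of these fix j positions, leaving (7−j)! ways to fill the rest, and there are C(2,j) ways to pick which j.
By inclusion–exclusion, the number of valid placements is Σ_{j=0}^{2} (−1)^j C(2,j)·(7−j)!.
Computing: 5040 − 1440 + 120 = 3720.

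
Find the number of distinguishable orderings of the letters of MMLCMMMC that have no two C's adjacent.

Total arrangements of MMLCMMMC: 8!/(5!·2!) = 168.
If the two C's are adjacent, glue them into one block, leaving 7 items to arrange: (7)!/(5!) = 42 ways.
Subtracting, 168 − 42 = 126 arrangements keep the C's apart.

126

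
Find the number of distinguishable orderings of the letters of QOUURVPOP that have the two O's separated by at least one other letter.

35280

Total arrangements of QOUURVPOP: 9!/(2!·2!·2!) = 45360.
Arrangements with the O's together: treat OO as one letter, giving (8)!/(2!·2!) = 10080.
Subtracting, 45360 − 10080 = 35280 arrangements keep the O's apart.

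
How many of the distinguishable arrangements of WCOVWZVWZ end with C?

1680

Fix C in the last position and arrange the remaining 8 letters.
Those 8 letters have V appearing twice, W appearing 3 times, and Z appearing twice, giving (8)!/(3!·2!·2!) = 1680.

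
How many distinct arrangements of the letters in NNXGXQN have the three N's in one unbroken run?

60

Treat the 3 copies of N as a single block. The multiset to arrange is then {NNN, G, Q, X, X}, 5 items in all.
That gives (5)!/(2!) = 60 arrangements.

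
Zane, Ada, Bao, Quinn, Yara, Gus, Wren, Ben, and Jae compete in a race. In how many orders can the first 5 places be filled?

15120

There are 9 choices for 1st place, 8 for 2nd, and so on down to 5 for position 5.
That gives 9 × 8 × 7 × 6 × 5 = 15120.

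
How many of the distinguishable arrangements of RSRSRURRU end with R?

With the last slot taken by R, it remains to arrange the other 8 letters (SRSRURRU).
Those 8 letters have R appearing 4 times, S appearing twice, and U appearing twice, giving (8)!/(4!·2!·2!) = 420.

420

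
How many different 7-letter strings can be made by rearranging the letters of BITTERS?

Letter multiplicities in BITTERS: B×1, E×1, I×1, R×1, S×1, T×2.
The number of distinct arrangements is 7!/(2!) = 5040/2 = 2520.

2520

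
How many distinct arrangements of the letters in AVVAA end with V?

4

With the last slot taken by V, it remains to arrange the other 4 letters (AVAA).
Those 4 letters have A appearing 3 times, giving (4)!/(3!) = 4.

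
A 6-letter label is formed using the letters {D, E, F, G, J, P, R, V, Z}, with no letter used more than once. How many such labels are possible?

Choose and order 6 of the 9 symbols: the first letter has 9 options, the next 8, and so on down to 4.
9 × 8 × 7 × 6 × 5 × 4 = 60480.

60480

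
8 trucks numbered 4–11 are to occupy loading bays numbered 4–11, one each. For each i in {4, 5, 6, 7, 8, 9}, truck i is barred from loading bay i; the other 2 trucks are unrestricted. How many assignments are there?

18806

Let Aᵢ (for 4 ≤ i ≤ 9) be the placements that put truck i in its forbidden loading bay. Any j of these fix j positions, leaving (8−j)! ways to fill the rest, and there are C(6,j) ways to pick which j.
By inclusion–exclusion, the number of valid placements is Σ_{j=0}^{6} (−1)^j C(6,j)·(8−j)!.
Computing: 40320 − 30240 + 10800 − 2400 + 360 − 36 + 2 = 18806.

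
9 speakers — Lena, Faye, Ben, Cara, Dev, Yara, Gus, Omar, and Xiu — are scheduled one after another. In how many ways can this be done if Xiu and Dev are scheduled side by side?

80640

Place the 7 others and the Xiu-Dev pair as 8 objects in a line; the pair has 2 internal arrangements.
So the count is 2·(8)! = 80640.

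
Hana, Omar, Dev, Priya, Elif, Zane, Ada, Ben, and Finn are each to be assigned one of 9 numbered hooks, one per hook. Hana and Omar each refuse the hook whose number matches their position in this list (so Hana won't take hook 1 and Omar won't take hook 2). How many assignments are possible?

287280

Let Aᵢ (for i ∈ {1, 2}) be the placements that put person i in their forbidden hook. Any j of these fix j positions, leaving (9−j)! ways to fill the rest, and there are C(2,j) ways to pick which j.
By inclusion–exclusion, the number of valid placements is Σ_{j=0}^{2} (−1)^j C(2,j)·(9−j)!.
Computing: 362880 − 80640 + 5040 = 287280.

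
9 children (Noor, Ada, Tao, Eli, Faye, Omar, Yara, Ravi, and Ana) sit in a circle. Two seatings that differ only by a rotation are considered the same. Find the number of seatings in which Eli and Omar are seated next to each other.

Treat {Eli, Omar} as one unit (2 internal orders) and seat the resulting 8 units around the table: (7)! circular arrangements.
So 2 × (7)! = 2 × 5040 = 10080.

10080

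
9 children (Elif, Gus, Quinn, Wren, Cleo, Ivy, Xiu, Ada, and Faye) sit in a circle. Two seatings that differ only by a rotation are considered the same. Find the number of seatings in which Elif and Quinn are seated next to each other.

10080

Treat {Elif, Quinn} as one unit (2 internal orders) and seat the resulting 8 units around the table: (7)! circular arrangements.
So 2 × (7)! = 2 × 5040 = 10080.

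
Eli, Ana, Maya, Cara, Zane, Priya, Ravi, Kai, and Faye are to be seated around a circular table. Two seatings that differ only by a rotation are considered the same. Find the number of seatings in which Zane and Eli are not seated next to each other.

30240

Without the restriction there are (8)! = 40320 seatings.
Seatings with Zane beside Eli: treat them as a block with 2 internal orders, giving 2 × (7)! = 10080.
Subtracting, 40320 − 10080 = 30240.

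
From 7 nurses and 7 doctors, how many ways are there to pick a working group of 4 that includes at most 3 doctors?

966

Split by how many doctors are chosen (0 through 3).
Sum: C(7,0)·C(7,4) + C(7,1)·C(7,3) + C(7,2)·C(7,2) + C(7,3)·C(7,1) = 35 + 245 + 441 + 245 = 966.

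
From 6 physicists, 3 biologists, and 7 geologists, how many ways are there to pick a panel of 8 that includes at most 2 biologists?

Split by how many biologists are chosen (0 through 2).
Sum: C(3,0)·C(13,8) + C(3,1)·C(13,7) + C(3,2)·C(13,6) = 1287 + 5148 + 5148 = 11583.

11583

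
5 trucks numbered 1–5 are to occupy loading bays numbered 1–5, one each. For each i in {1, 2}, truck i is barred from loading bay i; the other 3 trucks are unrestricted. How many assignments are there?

78

Let Aᵢ (for i ∈ {1, 2}) be the placements that put truck i in its forbidden loading bay. Any j of these fix j positions, leaving (5−j)! ways to fill the rest, and there are C(2,j) ways to pick which j.
By inclusion–exclusion, the number of valid placements is Σ_{j=0}^{2} (−1)^j C(2,j)·(5−j)!.
Computing: 120 − 48 + 6 = 78.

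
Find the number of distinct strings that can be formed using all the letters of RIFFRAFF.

840

The 8 letters of RIFFRAFF have repeats: F appearing 4 times and R appearing twice.
So there are 8! / (4!·2!) = 840 distinguishable arrangements.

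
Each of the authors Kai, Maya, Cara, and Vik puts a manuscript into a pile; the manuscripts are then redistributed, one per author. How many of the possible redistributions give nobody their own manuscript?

9

This is the derangement count D_4: permutations of 4 items with no fixed point.
By inclusion–exclusion this is Σ_{j=0}^{4} (−1)^j C(4,j)·(4−j)!.
Computing: 24 − 24 + 12 − 4 + 1 = 9.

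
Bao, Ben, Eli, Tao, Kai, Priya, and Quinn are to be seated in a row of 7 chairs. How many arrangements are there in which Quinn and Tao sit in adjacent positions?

1440

Treat {Quinn, Tao} as a single unit. There are 6 units to order, and the pair itself can be ordered 2 ways.
That gives 2 × 6! = 2 × 720 = 1440.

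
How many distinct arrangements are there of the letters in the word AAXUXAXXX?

504

AAXUXAXXX has 9 letters with A appearing 3 times and X appearing 5 times.
Dividing 9! = 362880 by 5!·3! = 720 for the repeated letters gives 504.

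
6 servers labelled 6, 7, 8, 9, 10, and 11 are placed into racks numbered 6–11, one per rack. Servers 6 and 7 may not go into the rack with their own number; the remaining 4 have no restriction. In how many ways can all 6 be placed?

Let Aᵢ (for i ∈ {6, 7}) be the placements that put server i in its forbidden rack. Any j of these fix j positions, leaving (6−j)! ways to fill the rest, and there are C(2,j) ways to pick which j.
By inclusion–exclusion, the number of valid placements is Σ_{j=0}^{2} (−1)^j C(2,j)·(6−j)!.
Computing: 720 − 240 + 24 = 504.

504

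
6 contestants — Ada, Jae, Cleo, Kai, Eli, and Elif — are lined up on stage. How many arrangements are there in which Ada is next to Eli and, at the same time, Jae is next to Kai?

Treat {Ada,Eli} as one block (2 orders) and {Jae,Kai} as another (2 orders).
That leaves 4 units to arrange: 2 × 2 × 4! = 4 × 24 = 96.

96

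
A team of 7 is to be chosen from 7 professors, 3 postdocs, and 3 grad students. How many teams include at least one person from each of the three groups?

1477

Total 7-person selections from all 13: C(13,7) = 1716.
Selections missing a whole group: no professors → C(6,7) = 0; no postdocs → C(10,7) = 120; no grad students → C(10,7) = 120.
Add back selections omitting two groups (i.e. drawn from a single group): C(7,7) + C(3,7) + C(3,7) = 1.
By inclusion–exclusion: 1716 − 240 + 1 = 1477.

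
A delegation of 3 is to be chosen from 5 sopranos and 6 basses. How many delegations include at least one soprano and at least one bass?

Total 3-person selections from all 11: C(11,3) = 165.
Subtract selections that omit an entire group: no sopranos → C(6,3) = 20; no basses → C(5,3) = 10.
Both groups omitted at once is impossible, so 165 − 30 = 135.

135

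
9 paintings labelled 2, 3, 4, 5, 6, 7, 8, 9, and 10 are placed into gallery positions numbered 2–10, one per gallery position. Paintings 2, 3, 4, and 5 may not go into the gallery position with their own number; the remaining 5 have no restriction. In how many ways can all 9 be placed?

Let Aᵢ (for 2 ≤ i ≤ 5) be the placements that put painting i in its forbidden gallery position. Any j of these fix j positions, leaving (9−j)! ways to fill the rest, and there are C(4,j) ways to pick which j.
By inclusion–exclusion, the number of valid placements is Σ_{j=0}^{4} (−1)^j C(4,j)·(9−j)!.
Computing: 362880 − 161280 + 30240 − 2880 + 120 = 229080.

229080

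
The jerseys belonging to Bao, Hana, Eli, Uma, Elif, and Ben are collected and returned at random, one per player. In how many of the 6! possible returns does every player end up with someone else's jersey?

265

This is the derangement count D_6: permutations of 6 items with no fixed point.
By inclusion–exclusion this is Σ_{j=0}^{6} (−1)^j C(6,j)·(6−j)!.
Computing: 720 − 720 + 360 − 120 + 30 − 6 + 1 = 265.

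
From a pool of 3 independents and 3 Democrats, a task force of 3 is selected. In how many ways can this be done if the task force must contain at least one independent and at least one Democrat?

18

With no constraint there are C(6,3) = 20 possible selections.
Subtract selections that omit an entire group: no independents → C(3,3) = 1; no Democrats → C(3,3) = 1.
Both groups omitted at once is impossible, so 20 − 2 = 18.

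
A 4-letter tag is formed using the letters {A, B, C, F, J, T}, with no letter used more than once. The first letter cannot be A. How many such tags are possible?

The first letter has 6−1 = 5 choices (anything except A).
The remaining 3 letters are filled from the other 5 symbols without repetition: 5 × 4 × 3 = 60.
Total: 5 × 60 = 300.

300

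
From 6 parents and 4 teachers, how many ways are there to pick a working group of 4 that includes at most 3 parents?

Split by how many parents are chosen (0 through 3).
Sum: C(6,0)·C(4,4) + C(6,1)·C(4,3) + C(6,2)·C(4,2) + C(6,3)·C(4,1) = 1 + 24 + 90 + 80 = 195.

195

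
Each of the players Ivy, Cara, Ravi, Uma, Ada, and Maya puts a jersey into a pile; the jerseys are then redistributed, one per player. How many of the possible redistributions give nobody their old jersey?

265

Let Aᵢ be the assignments in which player i gets their old jersey. We want the size of the complement of A₁∪…∪A_6.
By inclusion–exclusion this is Σ_{j=0}^{6} (−1)^j C(6,j)·(6−j)!.
Computing: 720 − 720 + 360 − 120 + 30 − 6 + 1 = 265.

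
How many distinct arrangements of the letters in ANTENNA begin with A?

Fix A in the first position and arrange the remaining 6 letters.
Those 6 letters have N appearing 3 times, giving (6)!/(3!) = 120.

120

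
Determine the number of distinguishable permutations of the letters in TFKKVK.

120

Letter multiplicities in TFKKVK: F×1, K×3, T×1, V×1.
So there are 6! / (3!) = 120 distinguishable arrangements.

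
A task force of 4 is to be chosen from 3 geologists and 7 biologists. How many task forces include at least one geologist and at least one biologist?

175

Total 4-person selections from all 10: C(10,4) = 210.
Subtract selections that omit an entire group: no geologists → C(7,4) = 35; no biologists → C(3,4) = 0.
Both groups omitted at once is impossible, so 210 − 35 = 175.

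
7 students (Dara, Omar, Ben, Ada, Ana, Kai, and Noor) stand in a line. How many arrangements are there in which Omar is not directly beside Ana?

Of the 7! = 5040 arrangements, those with Omar and Ana adjacent number 2 × 6! = 1440 (treat the pair as a block with 2 internal orders).
So 5040 − 1440 = 3600 arrangements keep them apart.

3600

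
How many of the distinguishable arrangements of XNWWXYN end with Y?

With the last slot taken by Y, it remains to arrange the other 6 letters (XNWWXN).
Those 6 letters have N appearing twice, W appearing twice, and X appearing twice, giving (6)!/(2!·2!·2!) = 90.

90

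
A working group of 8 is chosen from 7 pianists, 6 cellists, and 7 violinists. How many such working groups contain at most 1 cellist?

Split by how many cellists are chosen (0 through 1).
Sum: C(6,0)·C(14,8) + C(6,1)·C(14,7) = 3003 + 20592 = 23595.

23595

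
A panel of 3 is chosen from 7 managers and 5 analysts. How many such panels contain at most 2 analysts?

210

Split by how many analysts are chosen (0 through 2).
Sum: C(5,0)·C(7,3) + C(5,1)·C(7,2) + C(5,2)·C(7,1) = 35 + 105 + 70 = 210.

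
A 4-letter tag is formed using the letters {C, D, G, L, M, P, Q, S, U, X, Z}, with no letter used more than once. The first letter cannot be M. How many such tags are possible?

7200

The first letter has 11−1 = 10 choices (anything except M).
The remaining 3 letters are filled from the other 10 symbols without repetition: 10 × 9 × 8 = 720.
Total: 10 × 720 = 7200.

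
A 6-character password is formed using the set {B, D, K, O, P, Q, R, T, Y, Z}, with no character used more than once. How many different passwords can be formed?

151200

This is a permutation of 6 out of 10: P(10,6) = 10!/4!.
10 × 9 × 8 × 7 × 6 × 5 = 151200.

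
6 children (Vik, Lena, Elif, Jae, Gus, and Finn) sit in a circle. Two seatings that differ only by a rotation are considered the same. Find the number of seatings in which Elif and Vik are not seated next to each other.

All circular seatings of 6 people number (5)! = 120.
Seatings with Elif beside Vik: treat them as a block with 2 internal orders, giving 2 × (4)! = 48.
Subtracting, 120 − 48 = 72.

72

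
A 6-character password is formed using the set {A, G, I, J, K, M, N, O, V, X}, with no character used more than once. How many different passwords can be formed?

151200

Choose and order 6 of the 10 symbols: the first character has 10 options, the next 9, and so on down to 5.
That product is 10 × 9 × 8 × 7 × 6 × 5 = 151200.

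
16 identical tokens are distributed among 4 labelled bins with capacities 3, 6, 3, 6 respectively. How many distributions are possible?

Ignoring the caps, the number of non-negative solutions to x_1+…+x_4 = 16 is C(19,3) = 969.
Subtract solutions that violate a single cap (substitute x_i' = x_i − (cap_i+1)): x_1 ≥ 4 gives C(15,3) = 455; x_2 ≥ 7 gives C(12,3) = 220; x_3 ≥ 4 gives C(15,3) = 455; x_4 ≥ 7 gives C(12,3) = 220. Together 1350.
Add back pairs where two caps are both exceeded: 56 + 165 + 56 + 56 + 10 + 56 = 399.
Subtract triples: 4 + 0 + 4 + 0 = 8.
By inclusion–exclusion the count is 969 − 1350 + 399 − 8 = 10.

10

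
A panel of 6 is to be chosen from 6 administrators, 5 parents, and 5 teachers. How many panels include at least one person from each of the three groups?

6875

Total 6-person selections from all 16: C(16,6) = 8008.
Subtract selections that omit an entire group: no administrators → C(10,6) = 210; no parents → C(11,6) = 462; no teachers → C(11,6) = 462.
Add back selections omitting two groups (i.e. drawn from a single group): C(6,6) + C(5,6) + C(5,6) = 1.
By inclusion–exclusion: 8008 − 1134 + 1 = 6875.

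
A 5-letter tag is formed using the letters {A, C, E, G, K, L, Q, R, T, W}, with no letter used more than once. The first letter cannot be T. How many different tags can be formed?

The first letter has 10−1 = 9 choices (anything except T).
The remaining 4 letters are filled from the other 9 symbols without repetition: 9 × 8 × 7 × 6 = 3024.
Total: 9 × 3024 = 27216.

27216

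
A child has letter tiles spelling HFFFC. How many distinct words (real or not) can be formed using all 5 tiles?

20

Letter multiplicities in HFFFC: C×1, F×3, H×1.
So there are 5! / (3!) = 20 distinguishable arrangements.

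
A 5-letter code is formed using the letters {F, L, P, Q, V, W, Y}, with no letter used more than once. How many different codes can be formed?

2520

This is a permutation of 5 out of 7: P(7,5) = 7!/2!.
7 × 6 × 5 × 4 × 3 = 2520.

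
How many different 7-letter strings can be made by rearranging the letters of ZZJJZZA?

Letter multiplicities in ZZJJZZA: A×1, J×2, Z×4.
The number of distinct arrangements is 7!/(4!·2!) = 5040/48 = 105.

105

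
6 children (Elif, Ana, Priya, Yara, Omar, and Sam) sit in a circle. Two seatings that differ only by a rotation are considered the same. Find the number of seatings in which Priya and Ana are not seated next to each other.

Without the restriction there are (5)! = 120 seatings.
Seatings with Priya beside Ana: treat them as a block with 2 internal orders, giving 2 × (4)! = 48.
Subtracting, 120 − 48 = 72.

72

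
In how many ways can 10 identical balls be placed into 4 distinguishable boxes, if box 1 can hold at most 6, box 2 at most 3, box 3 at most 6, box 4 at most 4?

110

By stars and bars, unrestricted non-negative solutions to x_1+…+x_4 = 10 number C(10+3,3) = 286.
Subtract solutions that violate a single cap (substitute x_i' = x_i − (cap_i+1)): x_1 ≥ 7 gives C(6,3) = 20; x_2 ≥ 4 gives C(9,3) = 84; x_3 ≥ 7 gives C(6,3) = 20; x_4 ≥ 5 gives C(8,3) = 56. Together 180.
Add back pairs where two caps are both exceeded: 0 + 0 + 0 + 0 + 4 + 0 = 4.
By inclusion–exclusion the count is 286 − 180 + 4 = 110.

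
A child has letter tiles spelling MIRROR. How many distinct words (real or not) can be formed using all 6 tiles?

The 6 letters of MIRROR have repeats: R appearing 3 times.
So there are 6! / (3!) = 120 distinguishable arrangements.

120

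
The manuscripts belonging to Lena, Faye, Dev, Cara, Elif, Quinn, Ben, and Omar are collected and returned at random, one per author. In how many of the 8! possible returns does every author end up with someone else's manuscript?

Let Aᵢ be the assignments in which author i gets their own manuscript. We want the size of the complement of A₁∪…∪A_8.
By inclusion–exclusion this is Σ_{j=0}^{8} (−1)^j C(8,j)·(8−j)!.
Computing: 40320 − 40320 + 20160 − 6720 + 1680 − 336 + 56 − 8 + 1 = 14833.

14833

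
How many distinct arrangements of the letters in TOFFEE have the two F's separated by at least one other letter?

120

Total arrangements of TOFFEE: 6!/(2!·2!) = 180.
If the two F's are adjacent, glue them into one block, leaving 5 items to arrange: (5)!/(2!) = 60 ways.
Hence 180 − 60 = 120.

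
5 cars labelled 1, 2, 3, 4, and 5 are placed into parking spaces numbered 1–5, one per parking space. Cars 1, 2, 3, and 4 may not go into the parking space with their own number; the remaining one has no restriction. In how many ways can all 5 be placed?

Let Aᵢ (for 1 ≤ i ≤ 4) be the placements that put car i in its forbidden parking space. Any j of these fix j positions, leaving (5−j)! ways to fill the rest, and there are C(4,j) ways to pick which j.
By inclusion–exclusion, the number of valid placements is Σ_{j=0}^{4} (−1)^j C(4,j)·(5−j)!.
Computing: 120 − 96 + 36 − 8 + 1 = 53.

53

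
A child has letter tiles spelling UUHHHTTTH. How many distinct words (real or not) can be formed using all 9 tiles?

Letter multiplicities in UUHHHTTTH: H×4, T×3, U×2.
Dividing 9! = 362880 by 4!·3!·2! = 288 for the repeated letters gives 1260.

1260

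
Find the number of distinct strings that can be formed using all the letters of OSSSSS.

6

OSSSSS has 6 letters with S appearing 5 times.
The number of distinct arrangements is 6!/(5!) = 720/120 = 6.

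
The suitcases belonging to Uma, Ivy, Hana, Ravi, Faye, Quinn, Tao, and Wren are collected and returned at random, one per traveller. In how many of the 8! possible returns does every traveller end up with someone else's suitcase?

14833

This is the derangement count D_8: permutations of 8 items with no fixed point.
By inclusion–exclusion this is Σ_{j=0}^{8} (−1)^j C(8,j)·(8−j)!.
Computing: 40320 − 40320 + 20160 − 6720 + 1680 − 336 + 56 − 8 + 1 = 14833.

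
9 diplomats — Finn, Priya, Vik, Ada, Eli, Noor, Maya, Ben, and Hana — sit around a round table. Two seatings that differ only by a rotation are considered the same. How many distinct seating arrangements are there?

Around a circle, 9 distinct people have 9!/9 = (8)! = 40320 rotationally distinct seatings.

40320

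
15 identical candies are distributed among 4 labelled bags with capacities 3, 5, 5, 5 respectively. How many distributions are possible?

20

Ignoring the caps, the number of non-negative solutions to x_1+…+x_4 = 15 is C(18,3) = 816.
Subtract solutions that violate a single cap (substitute x_i' = x_i − (cap_i+1)): x_1 ≥ 4 gives C(14,3) = 364; x_2 ≥ 6 gives C(12,3) = 220; x_3 ≥ 6 gives C(12,3) = 220; x_4 ≥ 6 gives C(12,3) = 220. Together 1024.
Add back pairs where two caps are both exceeded: 56 + 56 + 56 + 20 + 20 + 20 = 228.
By inclusion–exclusion the count is 816 − 1024 + 228 = 20.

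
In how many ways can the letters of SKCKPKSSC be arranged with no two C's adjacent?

There are 9!/(3!·3!·2!) = 5040 arrangements of SKCKPKSSC in total.
If the two C's are adjacent, glue them into one block, leaving 8 items to arrange: (8)!/(3!·3!) = 1120 ways.
Hence 5040 − 1120 = 3920.

3920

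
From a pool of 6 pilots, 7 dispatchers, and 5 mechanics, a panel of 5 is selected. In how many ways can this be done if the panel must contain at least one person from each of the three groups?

Unrestricted: C(18,5) = 8568 ways to pick any 5 of the 18.
Subtract selections that omit an entire group: no pilots → C(12,5) = 792; no dispatchers → C(11,5) = 462; no mechanics → C(13,5) = 1287.
Add back selections omitting two groups (i.e. drawn from a single group): C(6,5) + C(7,5) + C(5,5) = 28.
By inclusion–exclusion: 8568 − 2541 + 28 = 6055.

6055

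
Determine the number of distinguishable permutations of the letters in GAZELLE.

GAZELLE has 7 letters with E appearing twice and L appearing twice.
Dividing 7! = 5040 by 2!·2! = 4 for the repeated letters gives 1260.

1260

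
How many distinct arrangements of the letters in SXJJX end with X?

Fix X in the last position and arrange the remaining 4 letters.
Those 4 letters have J appearing twice, giving (4)!/(2!) = 12.

12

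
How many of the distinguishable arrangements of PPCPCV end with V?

10

With the last slot taken by V, it remains to arrange the other 5 letters (PPCPC).
Those 5 letters have C appearing twice and P appearing 3 times, giving (5)!/(3!·2!) = 10.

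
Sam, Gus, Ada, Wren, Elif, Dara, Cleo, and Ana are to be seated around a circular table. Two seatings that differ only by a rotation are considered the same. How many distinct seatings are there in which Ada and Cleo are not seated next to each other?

All circular seatings of 8 people number (7)! = 5040.
Seatings with Ada beside Cleo: treat them as a block with 2 internal orders, giving 2 × (6)! = 1440.
Subtracting, 5040 − 1440 = 3600.

3600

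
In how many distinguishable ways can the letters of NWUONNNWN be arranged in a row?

The 9 letters of NWUONNNWN have repeats: N appearing 5 times and W appearing twice.
Dividing 9! = 362880 by 5!·2! = 240 for the repeated letters gives 1512.

1512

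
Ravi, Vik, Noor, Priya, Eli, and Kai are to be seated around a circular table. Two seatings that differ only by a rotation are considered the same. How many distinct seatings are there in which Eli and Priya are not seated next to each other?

All circular seatings of 6 people number (5)! = 120.
Those with Eli next to Priya: fuse the pair into one unit and seat 5 units around a circle — 2·(4)! = 48.
Subtracting, 120 − 48 = 72.

72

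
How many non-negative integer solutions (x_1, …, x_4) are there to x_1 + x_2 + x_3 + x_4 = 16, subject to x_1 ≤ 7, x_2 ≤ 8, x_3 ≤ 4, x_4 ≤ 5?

Ignoring the caps, the number of non-negative solutions to x_1+…+x_4 = 16 is C(19,3) = 969.
Subtract solutions that violate a single cap (substitute x_i' = x_i − (cap_i+1)): x_1 ≥ 8 gives C(11,3) = 165; x_2 ≥ 9 gives C(10,3) = 120; x_3 ≥ 5 gives C(14,3) = 364; x_4 ≥ 6 gives C(13,3) = 286. Together 935.
Add back pairs where two caps are both exceeded: 0 + 20 + 10 + 10 + 4 + 56 = 100.
By inclusion–exclusion the count is 969 − 935 + 100 = 134.

134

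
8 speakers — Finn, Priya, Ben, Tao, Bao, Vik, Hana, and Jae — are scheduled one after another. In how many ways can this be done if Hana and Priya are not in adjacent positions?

Of the 8! = 40320 arrangements, those with Hana and Priya adjacent number 2 × 7! = 10080 (treat the pair as a block with 2 internal orders).
So 40320 − 10080 = 30240 arrangements keep them apart.

30240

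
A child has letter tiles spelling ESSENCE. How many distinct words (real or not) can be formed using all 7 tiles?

420

ESSENCE has 7 letters with E appearing 3 times and S appearing twice.
The number of distinct arrangements is 7!/(3!·2!) = 5040/12 = 420.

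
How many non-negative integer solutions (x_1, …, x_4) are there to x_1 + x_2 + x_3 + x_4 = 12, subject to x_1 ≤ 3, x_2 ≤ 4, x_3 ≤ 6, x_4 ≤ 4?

50

Without the upper bounds there are C(15,3) = 455 ways to split 12 among 4 variables.
Subtract solutions that violate a single cap (substitute x_i' = x_i − (cap_i+1)): x_1 ≥ 4 gives C(11,3) = 165; x_2 ≥ 5 gives C(10,3) = 120; x_3 ≥ 7 gives C(8,3) = 56; x_4 ≥ 5 gives C(10,3) = 120. Together 461.
Add back pairs where two caps are both exceeded: 20 + 4 + 20 + 1 + 10 + 1 = 56.
By inclusion–exclusion the count is 455 − 461 + 56 = 50.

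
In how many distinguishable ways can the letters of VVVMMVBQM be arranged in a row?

2520

VVVMMVBQM has 9 letters with M appearing 3 times and V appearing 4 times.
The number of distinct arrangements is 9!/(4!·3!) = 362880/144 = 2520.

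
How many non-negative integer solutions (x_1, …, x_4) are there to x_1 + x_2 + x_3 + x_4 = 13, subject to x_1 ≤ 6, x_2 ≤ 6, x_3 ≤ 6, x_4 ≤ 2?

By stars and bars, unrestricted non-negative solutions to x_1+…+x_4 = 13 number C(13+3,3) = 560.
Subtract solutions that violate a single cap (substitute x_i' = x_i − (cap_i+1)): x_1 ≥ 7 gives C(9,3) = 84; x_2 ≥ 7 gives C(9,3) = 84; x_3 ≥ 7 gives C(9,3) = 84; x_4 ≥ 3 gives C(13,3) = 286. Together 538.
Add back pairs where two caps are both exceeded: 0 + 0 + 20 + 0 + 20 + 20 = 60.
By inclusion–exclusion the count is 560 − 538 + 60 = 82.

82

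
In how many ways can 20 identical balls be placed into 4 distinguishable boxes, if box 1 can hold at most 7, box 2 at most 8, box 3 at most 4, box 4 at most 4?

20

Ignoring the caps, the number of non-negative solutions to x_1+…+x_4 = 20 is C(23,3) = 1771.
Subtract solutions that violate a single cap (substitute x_i' = x_i − (cap_i+1)): x_1 ≥ 8 gives C(15,3) = 455; x_2 ≥ 9 gives C(14,3) = 364; x_3 ≥ 5 gives C(18,3) = 816; x_4 ≥ 5 gives C(18,3) = 816. Together 2451.
Add back pairs where two caps are both exceeded: 20 + 120 + 120 + 84 + 84 + 286 = 714.
Subtract triples: 0 + 0 + 10 + 4 = 14.
By inclusion–exclusion the count is 1771 − 2451 + 714 − 14 = 20.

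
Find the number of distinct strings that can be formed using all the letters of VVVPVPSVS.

VVVPVPSVS has 9 letters with P appearing twice, S appearing twice, and V appearing 5 times.
The number of distinct arrangements is 9!/(5!·2!·2!) = 362880/480 = 756.

756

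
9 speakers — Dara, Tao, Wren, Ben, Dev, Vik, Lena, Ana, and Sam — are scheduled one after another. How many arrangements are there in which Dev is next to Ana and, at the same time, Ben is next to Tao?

Treat {Dev,Ana} as one block (2 orders) and {Ben,Tao} as another (2 orders).
That leaves 7 units to arrange: 2 × 2 × 7! = 4 × 5040 = 20160.

20160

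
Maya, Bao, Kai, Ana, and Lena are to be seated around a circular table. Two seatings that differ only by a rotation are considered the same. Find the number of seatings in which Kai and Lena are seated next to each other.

12

Glue Kai and Lena into a block (2 internal orders). Seating 4 units around a circle gives (3)! arrangements.
So 2 × (3)! = 2 × 6 = 12.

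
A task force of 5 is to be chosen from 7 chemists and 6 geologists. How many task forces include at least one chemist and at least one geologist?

Total 5-person selections from all 13: C(13,5) = 1287.
Subtract selections that omit an entire group: no chemists → C(6,5) = 6; no geologists → C(7,5) = 21.
Both groups omitted at once is impossible, so 1287 − 27 = 1260.

1260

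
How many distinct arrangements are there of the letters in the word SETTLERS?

5040

The 8 letters of SETTLERS have repeats: E appearing twice, S appearing twice, and T appearing twice.
The number of distinct arrangements is 8!/(2!·2!·2!) = 40320/8 = 5040.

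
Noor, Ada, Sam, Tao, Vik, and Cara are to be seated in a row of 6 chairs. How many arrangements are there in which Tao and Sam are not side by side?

480

Of the 6! = 720 arrangements, those with Tao and Sam adjacent number 2 × 5! = 240 (treat the pair as a block with 2 internal orders).
So 720 − 240 = 480 arrangements keep them apart.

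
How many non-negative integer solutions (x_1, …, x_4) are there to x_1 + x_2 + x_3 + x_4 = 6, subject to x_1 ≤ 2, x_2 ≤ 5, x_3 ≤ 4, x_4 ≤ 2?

40

Ignoring the caps, the number of non-negative solutions to x_1+…+x_4 = 6 is C(9,3) = 84.
Subtract solutions that violate a single cap (substitute x_i' = x_i − (cap_i+1)): x_1 ≥ 3 gives C(6,3) = 20; x_2 ≥ 6 gives C(3,3) = 1; x_3 ≥ 5 gives C(4,3) = 4; x_4 ≥ 3 gives C(6,3) = 20. Together 45.
Add back pairs where two caps are both exceeded: 0 + 0 + 1 + 0 + 0 + 0 = 1.
By inclusion–exclusion the count is 84 − 45 + 1 = 40.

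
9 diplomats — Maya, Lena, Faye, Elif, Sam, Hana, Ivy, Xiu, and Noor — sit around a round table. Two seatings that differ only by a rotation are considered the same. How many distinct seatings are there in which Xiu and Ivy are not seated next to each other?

All circular seatings of 9 people number (8)! = 40320.
Those with Xiu next to Ivy: fuse the pair into one unit and seat 8 units around a circle — 2·(7)! = 10080.
Subtracting, 40320 − 10080 = 30240.

30240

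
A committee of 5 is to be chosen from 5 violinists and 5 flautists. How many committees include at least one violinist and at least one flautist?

250

Unrestricted: C(10,5) = 252 ways to pick any 5 of the 10.
Subtract selections that omit an entire group: no violinists → C(5,5) = 1; no flautists → C(5,5) = 1.
Both groups omitted at once is impossible, so 252 − 2 = 250.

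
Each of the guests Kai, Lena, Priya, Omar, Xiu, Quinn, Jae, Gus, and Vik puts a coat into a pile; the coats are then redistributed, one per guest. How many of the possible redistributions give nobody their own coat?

133496

This is the derangement count D_9: permutations of 9 items with no fixed point.
By inclusion–exclusion this is Σ_{j=0}^{9} (−1)^j C(9,j)·(9−j)!.
Computing: 362880 − 362880 + 181440 − 60480 + 15120 − 3024 + 504 − 72 + 9 − 1 = 133496.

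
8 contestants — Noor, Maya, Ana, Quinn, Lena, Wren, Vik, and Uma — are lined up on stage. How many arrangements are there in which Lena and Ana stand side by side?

Glue Lena and Ana into one block (2 internal orders), leaving 7 units to arrange in a row.
So the count is 2·(7)! = 10080.

10080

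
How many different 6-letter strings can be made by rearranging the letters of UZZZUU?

20

UZZZUU has 6 letters with U appearing 3 times and Z appearing 3 times.
Dividing 6! = 720 by 3!·3! = 36 for the repeated letters gives 20.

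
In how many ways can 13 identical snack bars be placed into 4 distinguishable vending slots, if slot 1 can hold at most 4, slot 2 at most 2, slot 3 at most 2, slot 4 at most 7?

Ignoring the caps, the number of non-negative solutions to x_1+…+x_4 = 13 is C(16,3) = 560.
Subtract solutions that violate a single cap (substitute x_i' = x_i − (cap_i+1)): x_1 ≥ 5 gives C(11,3) = 165; x_2 ≥ 3 gives C(13,3) = 286; x_3 ≥ 3 gives C(13,3) = 286; x_4 ≥ 8 gives C(8,3) = 56. Together 793.
Add back pairs where two caps are both exceeded: 56 + 56 + 1 + 120 + 10 + 10 = 253.
Subtract triples: 10 + 0 + 0 + 0 = 10.
By inclusion–exclusion the count is 560 − 793 + 253 − 10 = 10.

10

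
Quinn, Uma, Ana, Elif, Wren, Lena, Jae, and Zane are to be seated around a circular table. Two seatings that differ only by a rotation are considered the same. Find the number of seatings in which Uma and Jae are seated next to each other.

1440

Glue Uma and Jae into a block (2 internal orders). Seating 7 units around a circle gives (6)! arrangements.
So 2 × (6)! = 2 × 720 = 1440.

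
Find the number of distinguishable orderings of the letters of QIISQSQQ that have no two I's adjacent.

Total arrangements of QIISQSQQ: 8!/(4!·2!·2!) = 420.
If the two I's are adjacent, glue them into one block, leaving 7 items to arrange: (7)!/(4!·2!) = 105 ways.
Hence 420 − 105 = 315.

315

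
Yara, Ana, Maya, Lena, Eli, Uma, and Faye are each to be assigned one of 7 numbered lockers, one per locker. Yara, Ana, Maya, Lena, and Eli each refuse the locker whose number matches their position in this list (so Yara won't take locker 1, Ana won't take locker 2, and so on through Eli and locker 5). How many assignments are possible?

Let Aᵢ (for 1 ≤ i ≤ 5) be the placements that put person i in their forbidden locker. Any j of these fix j positions, leaving (7−j)! ways to fill the rest, and there are C(5,j) ways to pick which j.
By inclusion–exclusion, the number of valid placements is Σ_{j=0}^{5} (−1)^j C(5,j)·(7−j)!.
Computing: 5040 − 3600 + 1200 − 240 + 30 − 2 = 2428.

2428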